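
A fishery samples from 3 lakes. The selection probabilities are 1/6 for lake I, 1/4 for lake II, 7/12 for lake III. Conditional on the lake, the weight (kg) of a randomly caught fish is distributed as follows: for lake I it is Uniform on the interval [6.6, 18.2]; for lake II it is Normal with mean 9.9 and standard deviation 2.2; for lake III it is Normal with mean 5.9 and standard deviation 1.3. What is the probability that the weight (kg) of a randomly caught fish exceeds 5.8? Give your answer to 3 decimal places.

0.718

Conditional on each lake, P(X > 5.8): I: 1; II: 0.968814; III: 0.530658.
By total probability, P(X > 5.8) = 0.166667·1 + 0.25·0.968814 + 0.583333·0.530658 = 0.71842.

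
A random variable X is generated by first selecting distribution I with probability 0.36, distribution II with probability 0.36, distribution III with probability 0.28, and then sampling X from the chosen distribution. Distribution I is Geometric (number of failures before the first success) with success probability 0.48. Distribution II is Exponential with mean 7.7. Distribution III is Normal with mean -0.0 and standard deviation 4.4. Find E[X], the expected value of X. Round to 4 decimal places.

3.1620

Component means — I: 1.08333; II: 7.7; III: -0.
E[X] = 0.36·1.08333 + 0.36·7.7 + 0.28·-0 = 3.162.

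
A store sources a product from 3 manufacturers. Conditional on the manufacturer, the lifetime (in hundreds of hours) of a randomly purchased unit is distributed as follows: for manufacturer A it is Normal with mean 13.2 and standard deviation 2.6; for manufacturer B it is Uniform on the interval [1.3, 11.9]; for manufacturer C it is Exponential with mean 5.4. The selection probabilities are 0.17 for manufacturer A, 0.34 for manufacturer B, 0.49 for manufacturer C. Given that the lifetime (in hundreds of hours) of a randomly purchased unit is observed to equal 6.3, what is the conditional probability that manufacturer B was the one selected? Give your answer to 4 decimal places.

0.5249

Likelihoods f(6.3 | ·): A: 0.00453514; B: 0.0943396; C: 0.0576673.
Posterior ∝ prior × likelihood. Numerator for B: 0.34·0.0943396 = 0.0320755.
Normalizing constant: 0.17·0.00453514 + 0.34·0.0943396 + 0.49·0.0576673 = 0.0611034.
P(B | observation) = 0.0320755 / 0.0611034 = 0.524938.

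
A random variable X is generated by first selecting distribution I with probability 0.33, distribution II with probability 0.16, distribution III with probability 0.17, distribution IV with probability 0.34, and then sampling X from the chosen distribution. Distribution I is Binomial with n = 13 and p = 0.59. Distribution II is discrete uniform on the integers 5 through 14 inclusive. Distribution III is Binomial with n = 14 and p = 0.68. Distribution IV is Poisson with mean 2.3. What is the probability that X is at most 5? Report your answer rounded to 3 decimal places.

0.385

Conditional on each component, P(X ≤ 5): I: 0.111395; II: 0.1; III: 0.0131156; IV: 0.970024.
By total probability, P(X ≤ 5) = 0.33·0.111395 + 0.16·0.1 + 0.17·0.0131156 + 0.34·0.970024 = 0.384798.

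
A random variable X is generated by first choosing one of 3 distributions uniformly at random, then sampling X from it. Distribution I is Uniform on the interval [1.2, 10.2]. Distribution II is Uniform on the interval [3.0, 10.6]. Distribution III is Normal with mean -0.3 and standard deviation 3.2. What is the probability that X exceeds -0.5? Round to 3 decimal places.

0.842

Conditional on each component, P(X > -0.5): I: 1; II: 1; III: 0.524918.
By total probability, P(X > -0.5) = 0.333333·1 + 0.333333·1 + 0.333333·0.524918 = 0.841639.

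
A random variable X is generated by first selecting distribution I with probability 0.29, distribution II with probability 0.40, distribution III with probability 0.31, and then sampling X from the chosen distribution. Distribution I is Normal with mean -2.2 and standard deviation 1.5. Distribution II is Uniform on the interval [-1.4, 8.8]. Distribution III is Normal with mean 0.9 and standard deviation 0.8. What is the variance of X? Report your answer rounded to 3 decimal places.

Per component, I: μ=-2.2, E[X²]=7.09; II: μ=3.7, E[X²]=22.36; III: μ=0.9, E[X²]=1.45.
E[X] = 0.29·-2.2 + 0.4·3.7 + 0.31·0.9 = 1.121.
E[X²] = 0.29·7.09 + 0.4·22.36 + 0.31·1.45 = 11.4496.
Var(X) = E[X²] − (E[X])² = 11.4496 − 1.25664 = 10.193.

10.193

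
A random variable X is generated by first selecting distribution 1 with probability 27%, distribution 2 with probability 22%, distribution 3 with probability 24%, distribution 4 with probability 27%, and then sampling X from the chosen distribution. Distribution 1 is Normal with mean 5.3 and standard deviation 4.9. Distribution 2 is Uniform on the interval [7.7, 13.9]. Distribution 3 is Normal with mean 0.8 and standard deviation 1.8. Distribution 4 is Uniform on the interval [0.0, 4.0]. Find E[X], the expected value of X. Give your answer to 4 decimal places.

4.5390

Component means — 1: 5.3; 2: 10.8; 3: 0.8; 4: 2.
E[X] = 0.27·5.3 + 0.22·10.8 + 0.24·0.8 + 0.27·2 = 4.539.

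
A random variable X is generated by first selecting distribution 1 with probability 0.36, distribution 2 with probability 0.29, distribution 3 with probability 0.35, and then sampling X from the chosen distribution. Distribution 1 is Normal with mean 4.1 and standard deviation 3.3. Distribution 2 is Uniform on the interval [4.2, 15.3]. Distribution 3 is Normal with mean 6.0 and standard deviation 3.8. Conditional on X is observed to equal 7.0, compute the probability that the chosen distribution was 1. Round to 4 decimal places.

Likelihoods f(7.0 | ·): 1: 0.0821675; 2: 0.0900901; 3: 0.101412.
Posterior ∝ prior × likelihood. Numerator for 1: 0.36·0.0821675 = 0.0295803.
Normalizing constant: 0.36·0.0821675 + 0.29·0.0900901 + 0.35·0.101412 = 0.0912006.
P(1 | observation) = 0.0295803 / 0.0912006 = 0.324343.

0.3243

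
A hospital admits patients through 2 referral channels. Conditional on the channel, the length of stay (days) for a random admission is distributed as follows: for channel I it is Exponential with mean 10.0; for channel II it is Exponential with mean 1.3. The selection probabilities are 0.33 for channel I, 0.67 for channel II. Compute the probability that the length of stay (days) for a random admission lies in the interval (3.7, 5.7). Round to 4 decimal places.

Conditional on each channel, P(3.7 < X < 5.7): I: 0.125209; II: 0.0455995.
By total probability, P(3.7 < X < 5.7) = 0.33·0.125209 + 0.67·0.0455995 = 0.0718706.

0.0719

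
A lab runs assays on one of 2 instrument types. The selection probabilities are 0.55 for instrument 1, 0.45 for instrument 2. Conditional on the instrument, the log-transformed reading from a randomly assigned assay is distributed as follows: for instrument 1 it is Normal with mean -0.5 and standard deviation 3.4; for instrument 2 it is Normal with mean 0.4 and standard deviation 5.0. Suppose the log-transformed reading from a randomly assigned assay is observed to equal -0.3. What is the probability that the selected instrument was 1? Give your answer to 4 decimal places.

Likelihoods f(-0.3 | ·): 1: 0.117133; 2: 0.0790103.
Posterior ∝ prior × likelihood. Numerator for 1: 0.55·0.117133 = 0.0644232.
Normalizing constant: 0.55·0.117133 + 0.45·0.0790103 = 0.0999779.
P(1 | observation) = 0.0644232 / 0.0999779 = 0.644375.

0.6444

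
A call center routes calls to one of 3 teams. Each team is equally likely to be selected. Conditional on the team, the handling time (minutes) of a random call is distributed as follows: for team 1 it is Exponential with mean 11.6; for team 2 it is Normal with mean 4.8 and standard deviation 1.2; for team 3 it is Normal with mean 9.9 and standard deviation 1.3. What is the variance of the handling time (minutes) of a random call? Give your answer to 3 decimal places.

Per component, 1: μ=11.6, E[X²]=269.12; 2: μ=4.8, E[X²]=24.48; 3: μ=9.9, E[X²]=99.7.
E[X] = 0.333333·11.6 + 0.333333·4.8 + 0.333333·9.9 = 8.76667.
E[X²] = 0.333333·269.12 + 0.333333·24.48 + 0.333333·99.7 = 131.1.
Var(X) = E[X²] − (E[X])² = 131.1 − 76.8544 = 54.2456.

54.246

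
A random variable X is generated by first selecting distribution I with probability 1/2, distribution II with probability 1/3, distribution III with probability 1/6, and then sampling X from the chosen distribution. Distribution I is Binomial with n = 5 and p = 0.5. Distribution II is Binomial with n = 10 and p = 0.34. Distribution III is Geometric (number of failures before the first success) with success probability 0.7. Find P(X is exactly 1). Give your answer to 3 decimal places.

Conditional on each component, P(X = 1): I: 0.15625; II: 0.0807931; III: 0.21.
By total probability, P(X = 1) = 0.5·0.15625 + 0.333333·0.0807931 + 0.166667·0.21 = 0.140056.

0.140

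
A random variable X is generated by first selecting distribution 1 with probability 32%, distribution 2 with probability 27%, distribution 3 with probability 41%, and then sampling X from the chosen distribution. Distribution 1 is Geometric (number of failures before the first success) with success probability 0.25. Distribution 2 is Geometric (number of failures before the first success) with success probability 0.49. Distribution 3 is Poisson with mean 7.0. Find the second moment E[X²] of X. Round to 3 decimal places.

For each component E[X²] = Var + (mean)², giving 1: 21; 2: 3.20741; 3: 56.
Overall E[X²] = 0.32·21 + 0.27·3.20741 + 0.41·56 = 30.546.

30.546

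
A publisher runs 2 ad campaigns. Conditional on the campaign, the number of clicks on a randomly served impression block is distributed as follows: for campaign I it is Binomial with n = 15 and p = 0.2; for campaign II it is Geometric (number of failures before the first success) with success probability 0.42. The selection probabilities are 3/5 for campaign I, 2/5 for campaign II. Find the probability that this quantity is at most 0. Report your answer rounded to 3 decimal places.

Conditional on each campaign, P(X ≤ 0): I: 0.0351844; II: 0.42.
By total probability, P(X ≤ 0) = 0.6·0.0351844 + 0.4·0.42 = 0.189111.

0.189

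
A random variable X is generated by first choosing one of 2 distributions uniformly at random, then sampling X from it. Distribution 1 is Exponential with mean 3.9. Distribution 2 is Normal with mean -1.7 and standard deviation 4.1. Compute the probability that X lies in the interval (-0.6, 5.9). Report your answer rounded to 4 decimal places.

Conditional on each component, P(-0.6 < X < 5.9): 1: 0.779712; 2: 0.362343.
By total probability, P(-0.6 < X < 5.9) = 0.5·0.779712 + 0.5·0.362343 = 0.571028.

0.5710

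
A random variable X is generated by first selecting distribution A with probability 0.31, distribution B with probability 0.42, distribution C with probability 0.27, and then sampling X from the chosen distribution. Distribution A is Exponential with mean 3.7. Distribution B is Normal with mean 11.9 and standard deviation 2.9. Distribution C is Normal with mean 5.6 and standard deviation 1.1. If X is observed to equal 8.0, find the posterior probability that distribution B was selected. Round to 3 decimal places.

Likelihoods f(8.0 | ·): A: 0.0311016; B: 0.0556914; C: 0.0335602.
Posterior ∝ prior × likelihood. Numerator for B: 0.42·0.0556914 = 0.0233904.
Normalizing constant: 0.31·0.0311016 + 0.42·0.0556914 + 0.27·0.0335602 = 0.0420931.
P(B | observation) = 0.0233904 / 0.0420931 = 0.555681.

0.556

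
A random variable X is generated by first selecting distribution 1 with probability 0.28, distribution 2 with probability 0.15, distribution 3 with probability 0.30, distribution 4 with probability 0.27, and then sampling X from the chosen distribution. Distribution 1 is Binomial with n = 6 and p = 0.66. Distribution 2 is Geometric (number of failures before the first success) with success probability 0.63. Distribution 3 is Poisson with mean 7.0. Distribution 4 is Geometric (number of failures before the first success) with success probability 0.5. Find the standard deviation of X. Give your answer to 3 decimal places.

Per component, 1: μ=3.96, E[X²]=17.028; 2: μ=0.587302, E[X²]=1.27715; 3: μ=7, E[X²]=56; 4: μ=1, E[X²]=3.
E[X] = 0.28·3.96 + 0.15·0.587302 + 0.3·7 + 0.27·1 = 3.5669.
E[X²] = 0.28·17.028 + 0.15·1.27715 + 0.3·56 + 0.27·3 = 22.5694.
Var(X) = E[X²] − (E[X])² = 22.5694 − 12.7227 = 9.84667.
SD(X) = √9.84667 = 3.13794.

3.138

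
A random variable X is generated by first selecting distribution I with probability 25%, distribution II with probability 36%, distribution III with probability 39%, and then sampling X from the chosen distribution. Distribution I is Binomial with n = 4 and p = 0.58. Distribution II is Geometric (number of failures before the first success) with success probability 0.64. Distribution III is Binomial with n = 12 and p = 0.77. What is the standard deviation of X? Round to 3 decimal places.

Per component, I: μ=2.32, E[X²]=6.3568; II: μ=0.5625, E[X²]=1.19531; III: μ=9.24, E[X²]=87.5028.
E[X] = 0.25·2.32 + 0.36·0.5625 + 0.39·9.24 = 4.3861.
E[X²] = 0.25·6.3568 + 0.36·1.19531 + 0.39·87.5028 = 36.1456.
Var(X) = E[X²] − (E[X])² = 36.1456 − 19.2379 = 16.9077.
SD(X) = √16.9077 = 4.1119.

4.112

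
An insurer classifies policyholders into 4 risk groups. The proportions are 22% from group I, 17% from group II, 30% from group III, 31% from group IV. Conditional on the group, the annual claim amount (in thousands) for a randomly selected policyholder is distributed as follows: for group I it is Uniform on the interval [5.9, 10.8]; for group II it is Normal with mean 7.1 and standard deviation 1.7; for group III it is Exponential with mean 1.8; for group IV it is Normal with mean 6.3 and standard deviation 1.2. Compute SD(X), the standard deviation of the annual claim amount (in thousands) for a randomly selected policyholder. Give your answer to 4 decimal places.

Per component, I: μ=8.35, E[X²]=71.7233; II: μ=7.1, E[X²]=53.3; III: μ=1.8, E[X²]=6.48; IV: μ=6.3, E[X²]=41.13.
E[X] = 0.22·8.35 + 0.17·7.1 + 0.3·1.8 + 0.31·6.3 = 5.537.
E[X²] = 0.22·71.7233 + 0.17·53.3 + 0.3·6.48 + 0.31·41.13 = 39.5344.
Var(X) = E[X²] − (E[X])² = 39.5344 − 30.6584 = 8.87606.
SD(X) = √8.87606 = 2.97927.

2.9793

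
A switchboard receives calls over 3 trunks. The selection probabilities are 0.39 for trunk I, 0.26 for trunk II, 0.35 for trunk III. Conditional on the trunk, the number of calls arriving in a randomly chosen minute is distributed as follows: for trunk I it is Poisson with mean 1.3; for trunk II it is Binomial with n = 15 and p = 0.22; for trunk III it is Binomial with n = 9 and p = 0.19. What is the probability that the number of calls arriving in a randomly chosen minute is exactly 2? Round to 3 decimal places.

0.246

Conditional on each trunk, P(X = 2): I: 0.230289; II: 0.201032; III: 0.297307.
By total probability, P(X = 2) = 0.39·0.230289 + 0.26·0.201032 + 0.35·0.297307 = 0.246138.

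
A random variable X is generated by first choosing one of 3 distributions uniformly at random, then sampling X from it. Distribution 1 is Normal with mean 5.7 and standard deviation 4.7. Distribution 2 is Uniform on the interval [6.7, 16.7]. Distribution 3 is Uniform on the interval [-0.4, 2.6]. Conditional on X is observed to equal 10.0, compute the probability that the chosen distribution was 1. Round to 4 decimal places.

0.3584

Likelihoods f(10.0 | ·): 1: 0.0558539; 2: 0.1; 3: 0.
Posterior ∝ prior × likelihood. Numerator for 1: 0.333333·0.0558539 = 0.018618.
Normalizing constant: 0.333333·0.0558539 + 0.333333·0.1 + 0.333333·0 = 0.0519513.
P(1 | observation) = 0.018618 / 0.0519513 = 0.358373.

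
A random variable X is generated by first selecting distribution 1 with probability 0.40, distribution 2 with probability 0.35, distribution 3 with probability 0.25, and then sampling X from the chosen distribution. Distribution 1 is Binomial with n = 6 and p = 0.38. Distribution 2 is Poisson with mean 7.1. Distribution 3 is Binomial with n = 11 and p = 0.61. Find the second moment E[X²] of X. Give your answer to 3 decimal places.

34.684

For each component E[X²] = Var + (mean)², giving 1: 6.612; 2: 57.51; 3: 47.641.
Overall E[X²] = 0.4·6.612 + 0.35·57.51 + 0.25·47.641 = 34.6835.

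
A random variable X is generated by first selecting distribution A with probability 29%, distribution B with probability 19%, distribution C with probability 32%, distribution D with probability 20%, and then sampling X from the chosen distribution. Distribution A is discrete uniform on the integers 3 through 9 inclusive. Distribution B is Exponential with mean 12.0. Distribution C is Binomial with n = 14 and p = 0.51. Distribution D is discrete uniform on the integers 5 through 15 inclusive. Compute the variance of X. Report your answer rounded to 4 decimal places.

36.7833

Per component, A: μ=6, E[X²]=40; B: μ=12, E[X²]=288; C: μ=7.14, E[X²]=54.4782; D: μ=10, E[X²]=110.
E[X] = 0.29·6 + 0.19·12 + 0.32·7.14 + 0.2·10 = 8.3048.
E[X²] = 0.29·40 + 0.19·288 + 0.32·54.4782 + 0.2·110 = 105.753.
Var(X) = E[X²] − (E[X])² = 105.753 − 68.9697 = 36.7833.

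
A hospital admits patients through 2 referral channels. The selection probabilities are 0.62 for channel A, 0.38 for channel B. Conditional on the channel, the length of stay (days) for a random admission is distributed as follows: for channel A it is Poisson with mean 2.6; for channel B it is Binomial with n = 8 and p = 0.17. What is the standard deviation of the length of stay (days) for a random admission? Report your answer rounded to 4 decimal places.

Per component, A: μ=2.6, E[X²]=9.36; B: μ=1.36, E[X²]=2.9784.
E[X] = 0.62·2.6 + 0.38·1.36 = 2.1288.
E[X²] = 0.62·9.36 + 0.38·2.9784 = 6.93499.
Var(X) = E[X²] − (E[X])² = 6.93499 − 4.53179 = 2.4032.
SD(X) = √2.4032 = 1.55023.

1.5502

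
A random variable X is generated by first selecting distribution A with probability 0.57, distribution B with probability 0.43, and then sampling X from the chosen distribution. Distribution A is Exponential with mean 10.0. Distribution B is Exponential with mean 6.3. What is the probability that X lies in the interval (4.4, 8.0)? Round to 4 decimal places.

0.2041

Conditional on each component, P(4.4 < X < 8.0): A: 0.194707; B: 0.216498.
By total probability, P(4.4 < X < 8.0) = 0.57·0.194707 + 0.43·0.216498 = 0.204077.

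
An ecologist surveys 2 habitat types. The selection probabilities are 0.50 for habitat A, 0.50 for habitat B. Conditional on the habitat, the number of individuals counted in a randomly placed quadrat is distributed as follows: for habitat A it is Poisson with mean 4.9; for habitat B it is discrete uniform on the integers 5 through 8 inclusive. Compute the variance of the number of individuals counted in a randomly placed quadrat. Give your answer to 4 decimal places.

3.7150

Per component, A: μ=4.9, E[X²]=28.91; B: μ=6.5, E[X²]=43.5.
E[X] = 0.5·4.9 + 0.5·6.5 = 5.7.
E[X²] = 0.5·28.91 + 0.5·43.5 = 36.205.
Var(X) = E[X²] − (E[X])² = 36.205 − 32.49 = 3.715.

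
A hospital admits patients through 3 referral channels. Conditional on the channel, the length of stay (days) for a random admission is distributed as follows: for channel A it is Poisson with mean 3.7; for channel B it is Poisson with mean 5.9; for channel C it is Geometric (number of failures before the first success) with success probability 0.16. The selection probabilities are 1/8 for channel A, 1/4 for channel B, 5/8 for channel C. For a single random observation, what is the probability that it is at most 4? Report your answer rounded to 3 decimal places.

Conditional on each channel, P(X ≤ 4): A: 0.687219; B: 0.298665; C: 0.581788.
By total probability, P(X ≤ 4) = 0.125·0.687219 + 0.25·0.298665 + 0.625·0.581788 = 0.524186.

0.524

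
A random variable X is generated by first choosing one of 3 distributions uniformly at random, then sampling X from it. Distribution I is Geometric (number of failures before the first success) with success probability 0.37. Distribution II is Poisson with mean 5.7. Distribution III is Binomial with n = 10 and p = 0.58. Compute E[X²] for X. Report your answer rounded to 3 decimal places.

27.256

For each component E[X²] = Var + (mean)², giving I: 7.5011; II: 38.19; III: 36.076.
Overall E[X²] = 0.333333·7.5011 + 0.333333·38.19 + 0.333333·36.076 = 27.2557.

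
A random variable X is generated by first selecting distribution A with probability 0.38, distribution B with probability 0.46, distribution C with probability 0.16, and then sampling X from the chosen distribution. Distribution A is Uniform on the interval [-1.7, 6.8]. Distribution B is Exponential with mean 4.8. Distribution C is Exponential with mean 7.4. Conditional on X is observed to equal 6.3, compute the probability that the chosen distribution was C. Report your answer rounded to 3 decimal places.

Likelihoods f(6.3 | ·): A: 0.117647; B: 0.0560722; C: 0.0576808.
Posterior ∝ prior × likelihood. Numerator for C: 0.16·0.0576808 = 0.00922892.
Normalizing constant: 0.38·0.117647 + 0.46·0.0560722 + 0.16·0.0576808 = 0.079728.
P(C | observation) = 0.00922892 / 0.079728 = 0.115755.

0.116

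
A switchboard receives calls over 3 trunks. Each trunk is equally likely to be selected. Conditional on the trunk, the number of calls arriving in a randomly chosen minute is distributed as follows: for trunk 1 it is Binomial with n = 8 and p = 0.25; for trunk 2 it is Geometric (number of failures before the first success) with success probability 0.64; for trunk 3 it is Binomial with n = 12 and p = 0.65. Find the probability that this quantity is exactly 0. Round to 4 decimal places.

0.2467

Conditional on each trunk, P(X = 0): 1: 0.100113; 2: 0.64; 3: 3.37922e-06.
By total probability, P(X = 0) = 0.333333·0.100113 + 0.333333·0.64 + 0.333333·3.37922e-06 = 0.246705.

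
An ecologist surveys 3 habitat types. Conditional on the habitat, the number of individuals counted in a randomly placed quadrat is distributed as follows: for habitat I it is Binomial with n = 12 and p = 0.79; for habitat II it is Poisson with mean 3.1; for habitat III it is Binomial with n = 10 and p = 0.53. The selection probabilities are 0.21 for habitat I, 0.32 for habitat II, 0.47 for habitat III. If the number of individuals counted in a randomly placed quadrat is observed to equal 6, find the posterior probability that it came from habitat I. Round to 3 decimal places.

Likelihoods P(X=6 | ·): I: 0.0192642; II: 0.0555296; III: 0.227126.
Posterior ∝ prior × likelihood. Numerator for I: 0.21·0.0192642 = 0.00404548.
Normalizing constant: 0.21·0.0192642 + 0.32·0.0555296 + 0.47·0.227126 = 0.128564.
P(I | observation) = 0.00404548 / 0.128564 = 0.0314666.

0.031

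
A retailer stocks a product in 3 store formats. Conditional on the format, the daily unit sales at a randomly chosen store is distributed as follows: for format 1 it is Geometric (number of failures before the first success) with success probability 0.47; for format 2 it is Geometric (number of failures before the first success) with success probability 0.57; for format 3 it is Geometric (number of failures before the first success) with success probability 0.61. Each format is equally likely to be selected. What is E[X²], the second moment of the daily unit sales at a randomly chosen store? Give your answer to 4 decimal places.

2.3401

For each component E[X²] = Var + (mean)², giving 1: 3.67089; 2: 1.89258; 3: 1.45687.
Overall E[X²] = 0.333333·3.67089 + 0.333333·1.89258 + 0.333333·1.45687 = 2.34011.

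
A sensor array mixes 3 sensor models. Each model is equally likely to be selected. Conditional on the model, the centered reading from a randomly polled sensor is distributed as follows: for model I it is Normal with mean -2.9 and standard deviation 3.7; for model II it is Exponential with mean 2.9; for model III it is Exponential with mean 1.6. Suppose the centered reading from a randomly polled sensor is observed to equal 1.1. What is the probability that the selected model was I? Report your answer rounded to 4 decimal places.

0.0985

Likelihoods f(1.1 | ·): I: 0.0601064; II: 0.235977; III: 0.31427.
Posterior ∝ prior × likelihood. Numerator for I: 0.333333·0.0601064 = 0.0200355.
Normalizing constant: 0.333333·0.0601064 + 0.333333·0.235977 + 0.333333·0.31427 = 0.203451.
P(I | observation) = 0.0200355 / 0.203451 = 0.098478.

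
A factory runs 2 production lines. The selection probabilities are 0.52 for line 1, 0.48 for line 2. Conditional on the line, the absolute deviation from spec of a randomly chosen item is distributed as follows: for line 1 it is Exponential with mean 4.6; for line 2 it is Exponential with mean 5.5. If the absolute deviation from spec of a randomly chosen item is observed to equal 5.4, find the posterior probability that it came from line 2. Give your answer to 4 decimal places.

0.4833

Likelihoods f(5.4 | ·): 1: 0.0672076; 2: 0.0681144.
Posterior ∝ prior × likelihood. Numerator for 2: 0.48·0.0681144 = 0.0326949.
Normalizing constant: 0.52·0.0672076 + 0.48·0.0681144 = 0.0676429.
P(2 | observation) = 0.0326949 / 0.0676429 = 0.483346.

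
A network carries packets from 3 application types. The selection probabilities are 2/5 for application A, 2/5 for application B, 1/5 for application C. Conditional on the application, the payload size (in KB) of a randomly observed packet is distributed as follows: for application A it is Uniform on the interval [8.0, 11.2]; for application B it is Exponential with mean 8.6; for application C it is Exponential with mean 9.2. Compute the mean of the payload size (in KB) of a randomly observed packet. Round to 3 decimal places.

9.120

Component means — A: 9.6; B: 8.6; C: 9.2.
E[X] = 0.4·9.6 + 0.4·8.6 + 0.2·9.2 = 9.12.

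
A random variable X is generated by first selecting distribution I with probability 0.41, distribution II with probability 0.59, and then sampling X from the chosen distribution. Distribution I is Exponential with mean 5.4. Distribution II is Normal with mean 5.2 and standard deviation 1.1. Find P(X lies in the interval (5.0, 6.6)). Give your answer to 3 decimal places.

0.319

Conditional on each component, P(5.0 < X < 6.6): I: 0.10159; II: 0.47058.
By total probability, P(5.0 < X < 6.6) = 0.41·0.10159 + 0.59·0.47058 = 0.319294.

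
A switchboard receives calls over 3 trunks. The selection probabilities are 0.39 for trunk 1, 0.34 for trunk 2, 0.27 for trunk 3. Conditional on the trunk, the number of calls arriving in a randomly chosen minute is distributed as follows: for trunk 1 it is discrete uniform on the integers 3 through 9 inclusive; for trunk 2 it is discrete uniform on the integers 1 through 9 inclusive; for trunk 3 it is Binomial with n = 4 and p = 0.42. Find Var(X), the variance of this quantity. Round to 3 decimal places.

7.199

Per component, 1: μ=6, E[X²]=40; 2: μ=5, E[X²]=31.6667; 3: μ=1.68, E[X²]=3.7968.
E[X] = 0.39·6 + 0.34·5 + 0.27·1.68 = 4.4936.
E[X²] = 0.39·40 + 0.34·31.6667 + 0.27·3.7968 = 27.3918.
Var(X) = E[X²] − (E[X])² = 27.3918 − 20.1924 = 7.19936.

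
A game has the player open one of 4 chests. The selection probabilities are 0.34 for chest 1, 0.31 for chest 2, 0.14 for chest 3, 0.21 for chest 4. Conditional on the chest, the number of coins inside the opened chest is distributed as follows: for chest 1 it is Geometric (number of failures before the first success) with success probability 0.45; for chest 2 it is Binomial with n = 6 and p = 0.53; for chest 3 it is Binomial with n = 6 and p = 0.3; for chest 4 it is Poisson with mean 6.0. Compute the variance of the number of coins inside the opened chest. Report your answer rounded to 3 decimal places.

Per component, 1: μ=1.22222, E[X²]=4.20988; 2: μ=3.18, E[X²]=11.607; 3: μ=1.8, E[X²]=4.5; 4: μ=6, E[X²]=42.
E[X] = 0.34·1.22222 + 0.31·3.18 + 0.14·1.8 + 0.21·6 = 2.91336.
E[X²] = 0.34·4.20988 + 0.31·11.607 + 0.14·4.5 + 0.21·42 = 14.4795.
Var(X) = E[X²] − (E[X])² = 14.4795 − 8.48764 = 5.99189.

5.992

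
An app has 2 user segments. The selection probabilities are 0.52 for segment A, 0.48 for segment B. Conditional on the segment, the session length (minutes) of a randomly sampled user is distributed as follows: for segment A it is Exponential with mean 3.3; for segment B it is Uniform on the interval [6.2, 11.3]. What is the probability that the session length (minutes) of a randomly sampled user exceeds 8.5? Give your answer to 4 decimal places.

Conditional on each segment, P(X > 8.5): A: 0.0760962; B: 0.54902.
By total probability, P(X > 8.5) = 0.52·0.0760962 + 0.48·0.54902 = 0.303099.

0.3031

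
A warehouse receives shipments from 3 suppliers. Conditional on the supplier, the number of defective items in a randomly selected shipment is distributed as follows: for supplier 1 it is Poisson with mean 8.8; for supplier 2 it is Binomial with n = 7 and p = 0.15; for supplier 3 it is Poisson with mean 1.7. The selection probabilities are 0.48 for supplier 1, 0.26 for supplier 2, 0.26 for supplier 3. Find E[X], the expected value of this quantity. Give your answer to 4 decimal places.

4.9390

Component means — 1: 8.8; 2: 1.05; 3: 1.7.
E[X] = 0.48·8.8 + 0.26·1.05 + 0.26·1.7 = 4.939.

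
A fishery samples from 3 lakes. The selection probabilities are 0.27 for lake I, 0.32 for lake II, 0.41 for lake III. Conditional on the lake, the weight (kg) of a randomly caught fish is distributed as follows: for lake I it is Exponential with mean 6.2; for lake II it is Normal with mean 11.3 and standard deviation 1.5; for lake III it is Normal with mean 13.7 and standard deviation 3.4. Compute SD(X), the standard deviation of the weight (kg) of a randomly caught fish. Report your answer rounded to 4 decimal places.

5.0068

Per component, I: μ=6.2, E[X²]=76.88; II: μ=11.3, E[X²]=129.94; III: μ=13.7, E[X²]=199.25.
E[X] = 0.27·6.2 + 0.32·11.3 + 0.41·13.7 = 10.907.
E[X²] = 0.27·76.88 + 0.32·129.94 + 0.41·199.25 = 144.031.
Var(X) = E[X²] − (E[X])² = 144.031 − 118.963 = 25.0683.
SD(X) = √25.0683 = 5.00682.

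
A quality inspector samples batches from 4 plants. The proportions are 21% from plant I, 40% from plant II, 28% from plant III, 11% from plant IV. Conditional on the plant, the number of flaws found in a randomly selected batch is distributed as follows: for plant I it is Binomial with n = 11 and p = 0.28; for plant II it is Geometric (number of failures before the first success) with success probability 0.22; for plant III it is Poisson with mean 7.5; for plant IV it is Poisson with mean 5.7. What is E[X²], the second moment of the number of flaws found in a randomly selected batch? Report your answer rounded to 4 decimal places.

35.9831

For each component E[X²] = Var + (mean)², giving I: 11.704; II: 28.686; III: 63.75; IV: 38.19.
Overall E[X²] = 0.21·11.704 + 0.4·28.686 + 0.28·63.75 + 0.11·38.19 = 35.9831.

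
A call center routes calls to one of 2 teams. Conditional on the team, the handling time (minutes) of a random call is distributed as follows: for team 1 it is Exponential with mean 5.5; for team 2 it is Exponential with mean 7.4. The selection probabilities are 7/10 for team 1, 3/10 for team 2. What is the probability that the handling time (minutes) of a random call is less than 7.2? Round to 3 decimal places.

Conditional on each team, P(X < 7.2): 1: 0.729935; 2: 0.622042.
By total probability, P(X < 7.2) = 0.7·0.729935 + 0.3·0.622042 = 0.697567.

0.698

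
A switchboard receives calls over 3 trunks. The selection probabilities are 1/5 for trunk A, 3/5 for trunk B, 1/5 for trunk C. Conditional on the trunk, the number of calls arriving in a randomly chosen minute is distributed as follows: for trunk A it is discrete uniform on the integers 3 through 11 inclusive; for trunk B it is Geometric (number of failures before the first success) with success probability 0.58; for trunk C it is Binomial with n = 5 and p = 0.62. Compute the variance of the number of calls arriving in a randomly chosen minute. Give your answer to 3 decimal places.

Per component, A: μ=7, E[X²]=55.6667; B: μ=0.724138, E[X²]=1.77289; C: μ=3.1, E[X²]=10.788.
E[X] = 0.2·7 + 0.6·0.724138 + 0.2·3.1 = 2.45448.
E[X²] = 0.2·55.6667 + 0.6·1.77289 + 0.2·10.788 = 14.3547.
Var(X) = E[X²] − (E[X])² = 14.3547 − 6.02449 = 8.33018.

8.330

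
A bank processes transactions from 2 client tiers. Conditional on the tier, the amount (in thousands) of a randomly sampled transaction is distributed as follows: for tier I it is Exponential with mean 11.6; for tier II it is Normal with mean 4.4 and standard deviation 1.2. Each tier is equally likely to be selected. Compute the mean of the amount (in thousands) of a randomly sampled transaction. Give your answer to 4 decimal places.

Component means — I: 11.6; II: 4.4.
E[X] = 0.5·11.6 + 0.5·4.4 = 8.

8.0000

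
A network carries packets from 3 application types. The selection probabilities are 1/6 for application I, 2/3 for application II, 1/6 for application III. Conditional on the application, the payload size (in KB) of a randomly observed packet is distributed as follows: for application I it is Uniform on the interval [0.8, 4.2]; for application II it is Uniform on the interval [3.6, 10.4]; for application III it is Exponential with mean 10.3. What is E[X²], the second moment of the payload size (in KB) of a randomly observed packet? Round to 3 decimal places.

71.801

For each component E[X²] = Var + (mean)², giving I: 7.21333; II: 52.8533; III: 212.18.
Overall E[X²] = 0.166667·7.21333 + 0.666667·52.8533 + 0.166667·212.18 = 71.8011.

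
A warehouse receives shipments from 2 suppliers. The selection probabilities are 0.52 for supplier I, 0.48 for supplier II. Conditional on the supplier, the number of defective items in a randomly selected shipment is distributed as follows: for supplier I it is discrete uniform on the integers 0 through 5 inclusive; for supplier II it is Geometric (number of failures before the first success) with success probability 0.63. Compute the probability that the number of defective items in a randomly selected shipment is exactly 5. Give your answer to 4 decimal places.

0.0888

Conditional on each supplier, P(X = 5): I: 0.166667; II: 0.00436867.
By total probability, P(X = 5) = 0.52·0.166667 + 0.48·0.00436867 = 0.0887636.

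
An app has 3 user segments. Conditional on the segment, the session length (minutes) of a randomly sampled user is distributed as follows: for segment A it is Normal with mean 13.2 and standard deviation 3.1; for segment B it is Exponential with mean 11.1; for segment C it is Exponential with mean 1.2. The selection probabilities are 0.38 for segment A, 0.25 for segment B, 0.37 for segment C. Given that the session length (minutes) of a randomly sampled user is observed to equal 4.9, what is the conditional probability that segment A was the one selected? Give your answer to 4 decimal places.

0.0645

Likelihoods f(4.9 | ·): A: 0.00357201; B: 0.0579377; C: 0.0140427.
Posterior ∝ prior × likelihood. Numerator for A: 0.38·0.00357201 = 0.00135736.
Normalizing constant: 0.38·0.00357201 + 0.25·0.0579377 + 0.37·0.0140427 = 0.0210376.
P(A | observation) = 0.00135736 / 0.0210376 = 0.0645208.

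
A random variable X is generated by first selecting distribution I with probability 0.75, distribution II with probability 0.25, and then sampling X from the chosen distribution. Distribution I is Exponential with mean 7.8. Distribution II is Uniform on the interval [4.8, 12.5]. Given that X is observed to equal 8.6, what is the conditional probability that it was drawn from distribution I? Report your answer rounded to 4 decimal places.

Likelihoods f(8.6 | ·): I: 0.0425665; II: 0.12987.
Posterior ∝ prior × likelihood. Numerator for I: 0.75·0.0425665 = 0.0319249.
Normalizing constant: 0.75·0.0425665 + 0.25·0.12987 = 0.0643924.
P(I | observation) = 0.0319249 / 0.0643924 = 0.495786.

0.4958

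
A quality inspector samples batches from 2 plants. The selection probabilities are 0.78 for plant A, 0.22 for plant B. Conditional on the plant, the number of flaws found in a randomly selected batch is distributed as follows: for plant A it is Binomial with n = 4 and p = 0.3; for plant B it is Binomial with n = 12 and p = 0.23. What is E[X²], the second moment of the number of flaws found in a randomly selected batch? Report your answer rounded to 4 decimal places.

3.9218

For each component E[X²] = Var + (mean)², giving A: 2.28; B: 9.7428.
Overall E[X²] = 0.78·2.28 + 0.22·9.7428 = 3.92182.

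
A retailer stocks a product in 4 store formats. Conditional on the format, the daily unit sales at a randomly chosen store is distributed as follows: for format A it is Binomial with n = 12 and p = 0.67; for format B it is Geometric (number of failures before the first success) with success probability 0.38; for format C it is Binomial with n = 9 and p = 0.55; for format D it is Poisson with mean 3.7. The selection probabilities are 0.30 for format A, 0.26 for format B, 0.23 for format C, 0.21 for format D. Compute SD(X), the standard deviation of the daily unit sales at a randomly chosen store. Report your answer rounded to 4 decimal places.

Per component, A: μ=8.04, E[X²]=67.2948; B: μ=1.63158, E[X²]=6.95568; C: μ=4.95, E[X²]=26.73; D: μ=3.7, E[X²]=17.39.
E[X] = 0.3·8.04 + 0.26·1.63158 + 0.23·4.95 + 0.21·3.7 = 4.75171.
E[X²] = 0.3·67.2948 + 0.26·6.95568 + 0.23·26.73 + 0.21·17.39 = 31.7967.
Var(X) = E[X²] − (E[X])² = 31.7967 − 22.5788 = 9.21796.
SD(X) = √9.21796 = 3.03611.

3.0361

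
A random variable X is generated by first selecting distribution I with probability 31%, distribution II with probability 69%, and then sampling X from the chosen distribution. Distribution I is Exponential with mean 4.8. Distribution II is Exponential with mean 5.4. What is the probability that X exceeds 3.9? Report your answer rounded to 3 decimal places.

0.473

Conditional on each component, P(X > 3.9): I: 0.443747; II: 0.485672.
By total probability, P(X > 3.9) = 0.31·0.443747 + 0.69·0.485672 = 0.472675.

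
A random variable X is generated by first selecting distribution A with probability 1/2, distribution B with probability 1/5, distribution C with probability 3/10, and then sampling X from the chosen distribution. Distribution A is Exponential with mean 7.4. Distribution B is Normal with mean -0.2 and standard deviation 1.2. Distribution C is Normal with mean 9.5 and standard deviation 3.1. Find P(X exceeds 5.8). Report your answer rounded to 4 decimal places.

Conditional on each component, P(X > 5.8): A: 0.456675; B: 2.86652e-07; C: 0.883673.
By total probability, P(X > 5.8) = 0.5·0.456675 + 0.2·2.86652e-07 + 0.3·0.883673 = 0.493439.

0.4934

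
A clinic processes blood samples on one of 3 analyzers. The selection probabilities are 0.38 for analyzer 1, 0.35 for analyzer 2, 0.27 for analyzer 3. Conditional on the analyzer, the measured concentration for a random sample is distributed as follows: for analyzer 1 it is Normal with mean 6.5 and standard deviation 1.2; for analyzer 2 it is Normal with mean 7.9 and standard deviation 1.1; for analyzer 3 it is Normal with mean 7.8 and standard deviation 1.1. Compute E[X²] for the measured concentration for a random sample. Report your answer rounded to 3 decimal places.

55.623

For each component E[X²] = Var + (mean)², giving 1: 43.69; 2: 63.62; 3: 62.05.
Overall E[X²] = 0.38·43.69 + 0.35·63.62 + 0.27·62.05 = 55.6227.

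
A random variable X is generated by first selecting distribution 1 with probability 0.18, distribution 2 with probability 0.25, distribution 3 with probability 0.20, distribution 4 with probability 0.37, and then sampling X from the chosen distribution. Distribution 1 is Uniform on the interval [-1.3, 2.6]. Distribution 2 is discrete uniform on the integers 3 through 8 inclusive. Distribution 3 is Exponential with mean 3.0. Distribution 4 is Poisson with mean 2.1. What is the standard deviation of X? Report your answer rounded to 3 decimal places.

2.525

Per component, 1: μ=0.65, E[X²]=1.69; 2: μ=5.5, E[X²]=33.1667; 3: μ=3, E[X²]=18; 4: μ=2.1, E[X²]=6.51.
E[X] = 0.18·0.65 + 0.25·5.5 + 0.2·3 + 0.37·2.1 = 2.869.
E[X²] = 0.18·1.69 + 0.25·33.1667 + 0.2·18 + 0.37·6.51 = 14.6046.
Var(X) = E[X²] − (E[X])² = 14.6046 − 8.23116 = 6.37341.
SD(X) = √6.37341 = 2.52456.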